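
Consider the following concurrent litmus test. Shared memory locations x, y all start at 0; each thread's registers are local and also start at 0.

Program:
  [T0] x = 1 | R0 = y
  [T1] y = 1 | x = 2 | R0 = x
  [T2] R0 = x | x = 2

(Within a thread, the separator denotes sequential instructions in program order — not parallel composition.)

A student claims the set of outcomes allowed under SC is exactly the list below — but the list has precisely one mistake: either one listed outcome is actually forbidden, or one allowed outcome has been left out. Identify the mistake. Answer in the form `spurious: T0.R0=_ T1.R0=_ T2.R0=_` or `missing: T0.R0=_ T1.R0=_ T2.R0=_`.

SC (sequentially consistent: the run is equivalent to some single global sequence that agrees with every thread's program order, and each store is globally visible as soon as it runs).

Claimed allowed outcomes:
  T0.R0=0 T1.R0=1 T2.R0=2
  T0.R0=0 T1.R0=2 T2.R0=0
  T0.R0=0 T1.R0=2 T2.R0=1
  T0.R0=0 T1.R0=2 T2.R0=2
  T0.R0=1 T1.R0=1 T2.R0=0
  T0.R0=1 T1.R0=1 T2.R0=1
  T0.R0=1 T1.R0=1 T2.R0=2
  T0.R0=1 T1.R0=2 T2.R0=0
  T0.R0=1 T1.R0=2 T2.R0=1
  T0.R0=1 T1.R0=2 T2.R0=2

spurious: T0.R0=0 T1.R0=1 T2.R0=2

outcome vector order: (T0.R0,T1.R0,T2.R0)
under SC → 020 021 022 110 111 112 120 121 122
claimed∖SC = {012}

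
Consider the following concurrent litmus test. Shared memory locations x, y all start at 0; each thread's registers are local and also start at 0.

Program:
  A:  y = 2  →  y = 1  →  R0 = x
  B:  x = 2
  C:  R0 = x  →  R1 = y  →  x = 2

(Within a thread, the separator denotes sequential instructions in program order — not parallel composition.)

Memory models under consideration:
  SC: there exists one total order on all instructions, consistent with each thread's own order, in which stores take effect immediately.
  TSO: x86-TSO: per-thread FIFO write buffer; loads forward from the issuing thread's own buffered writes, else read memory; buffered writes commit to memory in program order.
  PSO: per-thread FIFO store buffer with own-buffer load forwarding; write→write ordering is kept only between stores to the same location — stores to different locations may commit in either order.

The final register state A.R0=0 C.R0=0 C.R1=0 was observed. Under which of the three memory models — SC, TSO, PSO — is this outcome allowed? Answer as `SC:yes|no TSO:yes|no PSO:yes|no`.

SC:yes TSO:yes PSO:yes

outcome vector order: (A.R0,C.R0,C.R1)
under SC → <0 0 0>, <0 0 1>, <0 0 2>, <0 2 1>, <2 0 0>, <2 0 1>, <2 0 2>, <2 2 0>, <2 2 1>, <2 2 2>
under TSO → <0 0 0>, <0 0 1>, <0 0 2>, <0 2 0>, <0 2 1>, <0 2 2>, <2 0 0>, <2 0 1>, <2 0 2>, <2 2 0>, <2 2 1>, <2 2 2>
under PSO → <0 0 0>, <0 0 1>, <0 0 2>, <0 2 0>, <0 2 1>, <0 2 2>, <2 0 0>, <2 0 1>, <2 0 2>, <2 2 0>, <2 2 1>, <2 2 2>
target <0 0 0> ∈ {SC,TSO,PSO}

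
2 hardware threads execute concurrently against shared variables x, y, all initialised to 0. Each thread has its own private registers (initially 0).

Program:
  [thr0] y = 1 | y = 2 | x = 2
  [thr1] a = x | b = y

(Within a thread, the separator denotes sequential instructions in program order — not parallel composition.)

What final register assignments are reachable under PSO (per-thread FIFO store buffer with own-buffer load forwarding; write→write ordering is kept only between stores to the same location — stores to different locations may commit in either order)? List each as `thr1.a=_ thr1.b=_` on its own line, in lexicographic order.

thr1.a=0 thr1.b=0
thr1.a=0 thr1.b=1
thr1.a=0 thr1.b=2
thr1.a=2 thr1.b=0
thr1.a=2 thr1.b=1
thr1.a=2 thr1.b=2

outcome vector order: (thr1.a,thr1.b)
|PSO outcomes| = 6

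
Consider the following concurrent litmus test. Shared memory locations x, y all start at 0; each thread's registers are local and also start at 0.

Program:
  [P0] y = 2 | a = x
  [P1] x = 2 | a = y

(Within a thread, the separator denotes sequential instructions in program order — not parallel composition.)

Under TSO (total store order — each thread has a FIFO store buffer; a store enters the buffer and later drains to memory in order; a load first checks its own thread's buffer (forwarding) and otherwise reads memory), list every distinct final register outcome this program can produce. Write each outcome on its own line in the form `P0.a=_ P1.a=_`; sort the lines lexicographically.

P0.a=0 P1.a=0
P0.a=0 P1.a=2
P0.a=2 P1.a=0
P0.a=2 P1.a=2

outcome vector order: (P0.a,P1.a)
|TSO outcomes| = 4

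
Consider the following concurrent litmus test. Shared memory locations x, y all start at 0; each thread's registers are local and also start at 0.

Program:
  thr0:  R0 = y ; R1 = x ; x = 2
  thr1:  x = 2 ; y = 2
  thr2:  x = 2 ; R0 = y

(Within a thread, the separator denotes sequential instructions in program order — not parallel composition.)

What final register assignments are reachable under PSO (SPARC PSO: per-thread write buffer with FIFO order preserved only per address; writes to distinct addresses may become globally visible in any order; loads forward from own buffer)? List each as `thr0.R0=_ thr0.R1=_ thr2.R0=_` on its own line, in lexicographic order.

thr0.R0=0 thr0.R1=0 thr2.R0=0
thr0.R0=0 thr0.R1=0 thr2.R0=2
thr0.R0=0 thr0.R1=2 thr2.R0=0
thr0.R0=0 thr0.R1=2 thr2.R0=2
thr0.R0=2 thr0.R1=0 thr2.R0=0
thr0.R0=2 thr0.R1=0 thr2.R0=2
thr0.R0=2 thr0.R1=2 thr2.R0=0
thr0.R0=2 thr0.R1=2 thr2.R0=2

outcome vector order: (thr0.R0,thr0.R1,thr2.R0)
|PSO outcomes| = 8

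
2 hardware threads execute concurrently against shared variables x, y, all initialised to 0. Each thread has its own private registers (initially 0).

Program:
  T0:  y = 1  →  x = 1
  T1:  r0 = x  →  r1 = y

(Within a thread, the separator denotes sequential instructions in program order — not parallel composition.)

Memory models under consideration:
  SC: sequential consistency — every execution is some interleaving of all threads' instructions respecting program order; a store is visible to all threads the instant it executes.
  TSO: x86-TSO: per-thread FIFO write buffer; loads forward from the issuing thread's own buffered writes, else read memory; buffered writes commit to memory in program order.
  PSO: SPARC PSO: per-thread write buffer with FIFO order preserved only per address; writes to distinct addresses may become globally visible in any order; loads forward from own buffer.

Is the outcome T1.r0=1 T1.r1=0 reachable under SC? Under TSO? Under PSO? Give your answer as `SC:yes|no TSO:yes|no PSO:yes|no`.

outcome vector order: (T1.r0,T1.r1)
[SC] allowed = {<0 0> <0 1> <1 1>}
[TSO] allowed = {<0 0> <0 1> <1 1>}
[PSO] allowed = {<0 0> <0 1> <1 0> <1 1>}
target <1 0> ∈ {PSO}

SC:no TSO:no PSO:yes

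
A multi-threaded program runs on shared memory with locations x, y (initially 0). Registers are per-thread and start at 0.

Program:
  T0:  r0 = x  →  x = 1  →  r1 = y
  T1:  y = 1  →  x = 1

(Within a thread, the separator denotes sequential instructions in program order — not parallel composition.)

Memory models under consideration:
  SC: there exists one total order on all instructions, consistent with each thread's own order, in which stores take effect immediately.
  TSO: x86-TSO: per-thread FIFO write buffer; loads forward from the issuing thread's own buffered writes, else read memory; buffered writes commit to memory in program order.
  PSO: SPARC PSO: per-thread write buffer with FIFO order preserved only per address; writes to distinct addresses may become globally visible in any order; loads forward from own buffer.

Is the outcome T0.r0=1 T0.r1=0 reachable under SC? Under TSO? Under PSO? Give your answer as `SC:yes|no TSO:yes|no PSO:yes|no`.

SC:no TSO:no PSO:yes

outcome vector order: (T0.r0,T0.r1)
[SC] allowed = {<0 0>; <0 1>; <1 1>}
[TSO] allowed = {<0 0>; <0 1>; <1 1>}
[PSO] allowed = {<0 0>; <0 1>; <1 0>; <1 1>}
target <1 0> ∈ {PSO}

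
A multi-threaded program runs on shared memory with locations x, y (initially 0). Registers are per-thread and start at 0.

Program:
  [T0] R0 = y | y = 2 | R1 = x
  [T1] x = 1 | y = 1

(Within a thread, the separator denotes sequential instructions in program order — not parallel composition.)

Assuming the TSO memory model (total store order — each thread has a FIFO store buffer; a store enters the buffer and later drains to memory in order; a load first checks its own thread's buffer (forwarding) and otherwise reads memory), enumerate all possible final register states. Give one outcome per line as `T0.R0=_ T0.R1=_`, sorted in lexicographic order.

T0.R0=0 T0.R1=0
T0.R0=0 T0.R1=1
T0.R0=1 T0.R1=1

outcome vector order: (T0.R0,T0.R1)
|TSO outcomes| = 3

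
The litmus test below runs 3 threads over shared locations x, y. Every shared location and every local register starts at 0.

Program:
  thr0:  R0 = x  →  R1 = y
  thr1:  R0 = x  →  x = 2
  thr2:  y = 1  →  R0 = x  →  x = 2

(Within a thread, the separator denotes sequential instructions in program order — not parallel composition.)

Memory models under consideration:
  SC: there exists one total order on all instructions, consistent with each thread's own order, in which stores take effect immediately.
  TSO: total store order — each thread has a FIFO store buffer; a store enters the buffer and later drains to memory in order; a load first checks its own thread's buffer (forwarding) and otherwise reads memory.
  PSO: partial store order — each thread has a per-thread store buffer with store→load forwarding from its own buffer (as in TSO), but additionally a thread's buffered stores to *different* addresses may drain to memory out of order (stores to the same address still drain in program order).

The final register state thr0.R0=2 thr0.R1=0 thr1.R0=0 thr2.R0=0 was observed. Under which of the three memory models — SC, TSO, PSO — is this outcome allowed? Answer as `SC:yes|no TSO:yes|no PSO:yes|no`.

outcome vector order: (thr0.R0,thr0.R1,thr1.R0,thr2.R0)
under SC → (0,0,0,0), (0,0,0,2), (0,0,2,0), (0,1,0,0), (0,1,0,2), (0,1,2,0), (2,0,0,2), (2,1,0,0), (2,1,0,2), (2,1,2,0)
under TSO → (0,0,0,0), (0,0,0,2), (0,0,2,0), (0,1,0,0), (0,1,0,2), (0,1,2,0), (2,0,0,0), (2,0,0,2), (2,1,0,0), (2,1,0,2), (2,1,2,0)
under PSO → (0,0,0,0), (0,0,0,2), (0,0,2,0), (0,1,0,0), (0,1,0,2), (0,1,2,0), (2,0,0,0), (2,0,0,2), (2,0,2,0), (2,1,0,0), (2,1,0,2), (2,1,2,0)
target (2,0,0,0) ∈ {TSO,PSO}

SC:no TSO:yes PSO:yes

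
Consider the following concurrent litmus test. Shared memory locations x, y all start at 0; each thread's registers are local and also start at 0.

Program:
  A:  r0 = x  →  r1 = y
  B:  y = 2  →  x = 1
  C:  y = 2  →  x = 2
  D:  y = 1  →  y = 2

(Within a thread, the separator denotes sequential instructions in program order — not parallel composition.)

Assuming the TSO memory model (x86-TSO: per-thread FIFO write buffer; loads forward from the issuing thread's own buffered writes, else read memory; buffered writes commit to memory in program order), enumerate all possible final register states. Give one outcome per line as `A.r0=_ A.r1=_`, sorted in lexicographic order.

A.r0=0 A.r1=0
A.r0=0 A.r1=1
A.r0=0 A.r1=2
A.r0=1 A.r1=1
A.r0=1 A.r1=2
A.r0=2 A.r1=1
A.r0=2 A.r1=2

outcome vector order: (A.r0,A.r1)
|TSO outcomes| = 7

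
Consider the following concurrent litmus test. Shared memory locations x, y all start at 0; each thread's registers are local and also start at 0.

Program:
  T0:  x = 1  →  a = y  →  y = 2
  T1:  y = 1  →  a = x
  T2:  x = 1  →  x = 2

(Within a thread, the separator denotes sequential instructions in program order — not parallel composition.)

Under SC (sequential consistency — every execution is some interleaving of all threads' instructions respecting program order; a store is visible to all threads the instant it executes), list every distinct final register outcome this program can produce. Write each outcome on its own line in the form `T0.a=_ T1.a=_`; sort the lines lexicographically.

outcome vector order: (T0.a,T1.a)
|SC outcomes| = 5

T0.a=0 T1.a=1
T0.a=0 T1.a=2
T0.a=1 T1.a=0
T0.a=1 T1.a=1
T0.a=1 T1.a=2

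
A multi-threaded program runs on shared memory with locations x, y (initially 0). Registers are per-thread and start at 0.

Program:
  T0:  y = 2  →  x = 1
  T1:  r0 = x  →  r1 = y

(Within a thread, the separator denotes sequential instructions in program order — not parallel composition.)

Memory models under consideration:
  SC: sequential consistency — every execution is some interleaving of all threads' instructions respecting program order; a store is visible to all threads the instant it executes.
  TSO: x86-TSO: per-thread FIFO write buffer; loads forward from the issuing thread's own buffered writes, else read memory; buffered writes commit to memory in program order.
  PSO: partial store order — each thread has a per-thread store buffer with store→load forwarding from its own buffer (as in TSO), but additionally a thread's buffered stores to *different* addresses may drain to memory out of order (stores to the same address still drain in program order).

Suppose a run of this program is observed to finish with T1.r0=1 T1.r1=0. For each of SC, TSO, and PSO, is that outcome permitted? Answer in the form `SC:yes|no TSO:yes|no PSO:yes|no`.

outcome vector order: (T1.r0,T1.r1)
under SC → (0,0); (0,2); (1,2)
under TSO → (0,0); (0,2); (1,2)
under PSO → (0,0); (0,2); (1,0); (1,2)
target (1,0) ∈ {PSO}

SC:no TSO:no PSO:yes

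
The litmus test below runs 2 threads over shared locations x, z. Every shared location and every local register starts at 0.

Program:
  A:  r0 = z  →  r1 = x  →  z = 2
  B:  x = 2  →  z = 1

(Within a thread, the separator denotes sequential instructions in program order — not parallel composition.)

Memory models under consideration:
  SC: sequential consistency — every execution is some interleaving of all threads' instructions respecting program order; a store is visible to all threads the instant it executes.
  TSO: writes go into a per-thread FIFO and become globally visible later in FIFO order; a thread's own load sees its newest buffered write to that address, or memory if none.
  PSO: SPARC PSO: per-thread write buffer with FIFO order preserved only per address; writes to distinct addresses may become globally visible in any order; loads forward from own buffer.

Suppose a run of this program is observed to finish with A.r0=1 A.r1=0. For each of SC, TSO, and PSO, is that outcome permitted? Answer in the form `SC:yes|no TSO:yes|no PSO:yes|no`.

outcome vector order: (A.r0,A.r1)
SC (3): (0,0), (0,2), (1,2)
TSO (3): (0,0), (0,2), (1,2)
PSO (4): (0,0), (0,2), (1,0), (1,2)
target (1,0) ∈ {PSO}

SC:no TSO:no PSO:yes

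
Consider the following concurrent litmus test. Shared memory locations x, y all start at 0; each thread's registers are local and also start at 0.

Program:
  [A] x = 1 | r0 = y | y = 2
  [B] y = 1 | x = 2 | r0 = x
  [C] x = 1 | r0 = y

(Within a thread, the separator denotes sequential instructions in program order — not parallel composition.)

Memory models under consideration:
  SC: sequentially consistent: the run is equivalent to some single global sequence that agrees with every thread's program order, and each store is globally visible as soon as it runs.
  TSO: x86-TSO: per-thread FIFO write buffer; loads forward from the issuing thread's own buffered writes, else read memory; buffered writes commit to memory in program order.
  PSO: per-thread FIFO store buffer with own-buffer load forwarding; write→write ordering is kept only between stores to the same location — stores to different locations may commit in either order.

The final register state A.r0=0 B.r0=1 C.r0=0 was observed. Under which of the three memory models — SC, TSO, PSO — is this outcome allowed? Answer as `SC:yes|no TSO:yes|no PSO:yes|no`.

outcome vector order: (A.r0,B.r0,C.r0)
SC (11): 011 012 020 021 022 110 111 112 120 121 122
TSO (12): 010 011 012 020 021 022 110 111 112 120 121 122
PSO (12): 010 011 012 020 021 022 110 111 112 120 121 122
target 010 ∈ {TSO,PSO}

SC:no TSO:yes PSO:yes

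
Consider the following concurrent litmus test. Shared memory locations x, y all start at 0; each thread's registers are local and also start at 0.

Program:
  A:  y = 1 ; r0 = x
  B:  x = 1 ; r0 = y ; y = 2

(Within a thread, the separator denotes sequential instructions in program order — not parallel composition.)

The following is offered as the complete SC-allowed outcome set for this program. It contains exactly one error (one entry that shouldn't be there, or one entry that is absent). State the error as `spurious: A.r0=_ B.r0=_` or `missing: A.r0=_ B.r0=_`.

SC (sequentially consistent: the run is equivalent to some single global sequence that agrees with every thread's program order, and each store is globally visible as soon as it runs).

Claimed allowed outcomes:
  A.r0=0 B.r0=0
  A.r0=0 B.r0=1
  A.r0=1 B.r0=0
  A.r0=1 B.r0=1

spurious: A.r0=0 B.r0=0

outcome vector order: (A.r0,B.r0)
SC: 3 outcomes — {(0,1) (1,0) (1,1)}
claimed∖SC = {(0,0)}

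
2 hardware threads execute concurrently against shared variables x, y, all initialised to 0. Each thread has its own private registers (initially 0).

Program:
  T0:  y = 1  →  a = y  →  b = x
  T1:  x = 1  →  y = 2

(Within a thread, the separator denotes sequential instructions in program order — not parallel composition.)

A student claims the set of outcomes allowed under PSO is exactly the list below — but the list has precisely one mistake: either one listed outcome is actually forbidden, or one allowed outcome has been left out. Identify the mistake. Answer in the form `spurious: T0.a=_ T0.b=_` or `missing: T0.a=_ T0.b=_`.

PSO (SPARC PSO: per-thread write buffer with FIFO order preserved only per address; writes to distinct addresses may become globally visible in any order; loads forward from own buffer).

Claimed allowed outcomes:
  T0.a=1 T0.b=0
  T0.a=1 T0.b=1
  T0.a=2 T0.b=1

missing: T0.a=2 T0.b=0

outcome vector order: (T0.a,T0.b)
under PSO → <1 0> <1 1> <2 0> <2 1>
PSO∖claimed = {<2 0>}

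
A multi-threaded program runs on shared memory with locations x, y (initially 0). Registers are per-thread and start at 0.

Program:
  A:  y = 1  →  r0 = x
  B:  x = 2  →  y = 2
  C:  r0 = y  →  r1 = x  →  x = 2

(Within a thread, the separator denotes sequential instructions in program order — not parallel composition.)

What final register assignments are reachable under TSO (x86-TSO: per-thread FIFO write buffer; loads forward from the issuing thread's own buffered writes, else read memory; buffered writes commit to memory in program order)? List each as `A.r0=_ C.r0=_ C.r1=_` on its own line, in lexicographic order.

A.r0=0 C.r0=0 C.r1=0
A.r0=0 C.r0=0 C.r1=2
A.r0=0 C.r0=1 C.r1=0
A.r0=0 C.r0=1 C.r1=2
A.r0=0 C.r0=2 C.r1=2
A.r0=2 C.r0=0 C.r1=0
A.r0=2 C.r0=0 C.r1=2
A.r0=2 C.r0=1 C.r1=0
A.r0=2 C.r0=1 C.r1=2
A.r0=2 C.r0=2 C.r1=2

outcome vector order: (A.r0,C.r0,C.r1)
|TSO outcomes| = 10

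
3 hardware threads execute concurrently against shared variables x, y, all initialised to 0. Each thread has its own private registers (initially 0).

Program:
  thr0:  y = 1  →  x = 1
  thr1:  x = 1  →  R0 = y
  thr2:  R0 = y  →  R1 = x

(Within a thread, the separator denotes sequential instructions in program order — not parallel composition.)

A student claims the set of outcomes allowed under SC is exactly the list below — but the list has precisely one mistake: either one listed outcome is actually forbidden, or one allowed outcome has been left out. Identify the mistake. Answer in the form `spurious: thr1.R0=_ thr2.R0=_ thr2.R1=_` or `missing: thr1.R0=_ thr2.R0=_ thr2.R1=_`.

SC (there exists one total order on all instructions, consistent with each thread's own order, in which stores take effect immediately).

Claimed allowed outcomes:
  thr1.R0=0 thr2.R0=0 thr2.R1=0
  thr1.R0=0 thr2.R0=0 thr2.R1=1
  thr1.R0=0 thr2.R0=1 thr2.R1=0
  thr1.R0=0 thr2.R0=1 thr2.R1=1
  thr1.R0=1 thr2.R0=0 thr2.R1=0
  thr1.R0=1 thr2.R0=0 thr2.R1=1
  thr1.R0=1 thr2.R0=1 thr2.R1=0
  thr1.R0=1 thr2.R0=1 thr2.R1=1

outcome vector order: (thr1.R0,thr2.R0,thr2.R1)
SC (7): <0 0 0>, <0 0 1>, <0 1 1>, <1 0 0>, <1 0 1>, <1 1 0>, <1 1 1>
claimed∖SC = {<0 1 0>}

spurious: thr1.R0=0 thr2.R0=1 thr2.R1=0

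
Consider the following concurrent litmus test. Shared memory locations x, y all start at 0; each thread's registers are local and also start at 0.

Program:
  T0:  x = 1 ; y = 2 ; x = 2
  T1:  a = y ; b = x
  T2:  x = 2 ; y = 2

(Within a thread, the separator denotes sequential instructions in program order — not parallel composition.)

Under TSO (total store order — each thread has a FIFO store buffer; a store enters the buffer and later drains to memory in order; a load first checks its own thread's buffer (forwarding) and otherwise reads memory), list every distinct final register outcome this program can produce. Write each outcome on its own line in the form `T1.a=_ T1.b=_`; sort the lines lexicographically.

T1.a=0 T1.b=0
T1.a=0 T1.b=1
T1.a=0 T1.b=2
T1.a=2 T1.b=1
T1.a=2 T1.b=2

outcome vector order: (T1.a,T1.b)
|TSO outcomes| = 5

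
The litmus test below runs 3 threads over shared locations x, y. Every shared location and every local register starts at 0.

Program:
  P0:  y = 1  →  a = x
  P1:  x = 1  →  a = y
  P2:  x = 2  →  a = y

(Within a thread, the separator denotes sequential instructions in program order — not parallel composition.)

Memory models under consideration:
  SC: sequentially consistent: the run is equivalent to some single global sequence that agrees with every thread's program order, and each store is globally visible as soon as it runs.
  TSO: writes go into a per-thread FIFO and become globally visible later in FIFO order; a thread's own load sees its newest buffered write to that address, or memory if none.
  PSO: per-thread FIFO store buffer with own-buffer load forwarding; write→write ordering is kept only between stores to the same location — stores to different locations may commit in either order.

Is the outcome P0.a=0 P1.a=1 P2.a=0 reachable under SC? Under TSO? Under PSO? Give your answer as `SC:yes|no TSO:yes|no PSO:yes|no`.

SC:no TSO:yes PSO:yes

outcome vector order: (P0.a,P1.a,P2.a)
[SC] allowed = {(0,1,1); (1,0,0); (1,0,1); (1,1,0); (1,1,1); (2,0,0); (2,0,1); (2,1,0); (2,1,1)}
[TSO] allowed = {(0,0,0); (0,0,1); (0,1,0); (0,1,1); (1,0,0); (1,0,1); (1,1,0); (1,1,1); (2,0,0); (2,0,1); (2,1,0); (2,1,1)}
[PSO] allowed = {(0,0,0); (0,0,1); (0,1,0); (0,1,1); (1,0,0); (1,0,1); (1,1,0); (1,1,1); (2,0,0); (2,0,1); (2,1,0); (2,1,1)}
target (0,1,0) ∈ {TSO,PSO}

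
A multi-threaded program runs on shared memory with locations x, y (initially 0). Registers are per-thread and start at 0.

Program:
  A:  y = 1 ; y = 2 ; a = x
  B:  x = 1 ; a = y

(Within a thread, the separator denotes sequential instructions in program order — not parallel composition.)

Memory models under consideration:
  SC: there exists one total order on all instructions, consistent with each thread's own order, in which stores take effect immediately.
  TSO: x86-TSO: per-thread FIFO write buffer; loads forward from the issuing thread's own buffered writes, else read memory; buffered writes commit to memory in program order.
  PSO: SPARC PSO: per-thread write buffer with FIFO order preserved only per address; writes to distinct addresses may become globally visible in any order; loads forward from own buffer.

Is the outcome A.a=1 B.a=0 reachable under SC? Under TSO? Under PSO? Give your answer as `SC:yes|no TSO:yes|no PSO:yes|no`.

outcome vector order: (A.a,B.a)
[SC] allowed = {(0,2), (1,0), (1,1), (1,2)}
[TSO] allowed = {(0,0), (0,1), (0,2), (1,0), (1,1), (1,2)}
[PSO] allowed = {(0,0), (0,1), (0,2), (1,0), (1,1), (1,2)}
target (1,0) ∈ {SC,TSO,PSO}

SC:yes TSO:yes PSO:yes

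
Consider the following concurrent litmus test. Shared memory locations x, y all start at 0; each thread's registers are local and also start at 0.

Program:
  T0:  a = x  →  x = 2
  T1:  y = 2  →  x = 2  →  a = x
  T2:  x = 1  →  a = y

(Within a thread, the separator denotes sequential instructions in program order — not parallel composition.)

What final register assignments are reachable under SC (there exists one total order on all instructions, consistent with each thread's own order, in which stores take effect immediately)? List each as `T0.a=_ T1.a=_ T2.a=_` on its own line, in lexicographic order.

outcome vector order: (T0.a,T1.a,T2.a)
|SC outcomes| = 9

T0.a=0 T1.a=1 T2.a=2
T0.a=0 T1.a=2 T2.a=0
T0.a=0 T1.a=2 T2.a=2
T0.a=1 T1.a=1 T2.a=2
T0.a=1 T1.a=2 T2.a=0
T0.a=1 T1.a=2 T2.a=2
T0.a=2 T1.a=1 T2.a=2
T0.a=2 T1.a=2 T2.a=0
T0.a=2 T1.a=2 T2.a=2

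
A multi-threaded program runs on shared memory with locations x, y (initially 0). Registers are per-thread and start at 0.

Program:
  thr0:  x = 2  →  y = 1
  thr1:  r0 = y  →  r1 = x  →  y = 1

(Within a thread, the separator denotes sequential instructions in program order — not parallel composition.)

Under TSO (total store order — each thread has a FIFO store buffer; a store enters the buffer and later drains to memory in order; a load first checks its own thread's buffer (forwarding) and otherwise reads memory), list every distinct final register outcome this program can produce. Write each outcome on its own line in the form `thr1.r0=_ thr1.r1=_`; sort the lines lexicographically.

thr1.r0=0 thr1.r1=0
thr1.r0=0 thr1.r1=2
thr1.r0=1 thr1.r1=2

outcome vector order: (thr1.r0,thr1.r1)
|TSO outcomes| = 3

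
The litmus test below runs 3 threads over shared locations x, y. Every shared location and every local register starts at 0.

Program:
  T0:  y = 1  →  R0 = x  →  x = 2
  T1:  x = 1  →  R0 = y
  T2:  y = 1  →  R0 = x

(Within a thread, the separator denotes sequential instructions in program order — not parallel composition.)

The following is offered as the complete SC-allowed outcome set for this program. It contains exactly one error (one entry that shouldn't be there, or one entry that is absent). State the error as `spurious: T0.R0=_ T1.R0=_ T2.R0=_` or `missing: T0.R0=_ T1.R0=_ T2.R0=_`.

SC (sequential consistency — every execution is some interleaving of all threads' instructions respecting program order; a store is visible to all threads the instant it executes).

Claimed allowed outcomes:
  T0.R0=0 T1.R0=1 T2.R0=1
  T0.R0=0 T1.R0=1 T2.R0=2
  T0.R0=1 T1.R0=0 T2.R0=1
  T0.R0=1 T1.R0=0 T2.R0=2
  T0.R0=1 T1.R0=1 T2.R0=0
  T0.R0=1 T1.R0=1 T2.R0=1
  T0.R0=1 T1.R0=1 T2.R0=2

missing: T0.R0=0 T1.R0=1 T2.R0=0

outcome vector order: (T0.R0,T1.R0,T2.R0)
[SC] allowed = {(0,1,0), (0,1,1), (0,1,2), (1,0,1), (1,0,2), (1,1,0), (1,1,1), (1,1,2)}
SC∖claimed = {(0,1,0)}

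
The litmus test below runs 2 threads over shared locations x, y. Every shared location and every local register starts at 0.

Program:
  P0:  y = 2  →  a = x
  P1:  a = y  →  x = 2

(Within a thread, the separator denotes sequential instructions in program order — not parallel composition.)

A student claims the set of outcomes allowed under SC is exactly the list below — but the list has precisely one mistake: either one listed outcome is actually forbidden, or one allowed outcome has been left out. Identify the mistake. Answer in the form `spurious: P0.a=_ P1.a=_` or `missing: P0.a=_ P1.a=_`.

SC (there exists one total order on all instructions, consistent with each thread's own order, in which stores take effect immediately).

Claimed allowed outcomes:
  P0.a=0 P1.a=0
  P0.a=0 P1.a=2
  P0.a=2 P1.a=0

missing: P0.a=2 P1.a=2

outcome vector order: (P0.a,P1.a)
under SC → 00, 02, 20, 22
SC∖claimed = {22}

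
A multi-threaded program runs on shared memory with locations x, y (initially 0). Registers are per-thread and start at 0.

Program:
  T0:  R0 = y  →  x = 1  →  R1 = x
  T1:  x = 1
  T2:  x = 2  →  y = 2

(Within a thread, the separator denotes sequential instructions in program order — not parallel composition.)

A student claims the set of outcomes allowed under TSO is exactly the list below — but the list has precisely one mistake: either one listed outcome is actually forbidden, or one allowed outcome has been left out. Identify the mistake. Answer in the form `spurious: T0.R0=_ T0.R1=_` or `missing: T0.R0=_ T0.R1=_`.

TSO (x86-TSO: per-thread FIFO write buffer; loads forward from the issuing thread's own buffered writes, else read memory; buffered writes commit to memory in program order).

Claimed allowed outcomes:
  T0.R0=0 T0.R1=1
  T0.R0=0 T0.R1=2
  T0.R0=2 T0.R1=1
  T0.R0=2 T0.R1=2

outcome vector order: (T0.R0,T0.R1)
TSO: 3 outcomes — {01, 02, 21}
claimed∖TSO = {22}

spurious: T0.R0=2 T0.R1=2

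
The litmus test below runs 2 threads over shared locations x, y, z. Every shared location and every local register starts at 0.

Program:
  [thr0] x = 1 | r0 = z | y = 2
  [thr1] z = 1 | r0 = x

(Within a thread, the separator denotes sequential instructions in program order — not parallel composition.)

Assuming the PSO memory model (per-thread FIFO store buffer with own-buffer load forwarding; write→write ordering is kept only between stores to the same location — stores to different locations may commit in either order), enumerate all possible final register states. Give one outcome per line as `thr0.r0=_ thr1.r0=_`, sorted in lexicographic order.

thr0.r0=0 thr1.r0=0
thr0.r0=0 thr1.r0=1
thr0.r0=1 thr1.r0=0
thr0.r0=1 thr1.r0=1

outcome vector order: (thr0.r0,thr1.r0)
|PSO outcomes| = 4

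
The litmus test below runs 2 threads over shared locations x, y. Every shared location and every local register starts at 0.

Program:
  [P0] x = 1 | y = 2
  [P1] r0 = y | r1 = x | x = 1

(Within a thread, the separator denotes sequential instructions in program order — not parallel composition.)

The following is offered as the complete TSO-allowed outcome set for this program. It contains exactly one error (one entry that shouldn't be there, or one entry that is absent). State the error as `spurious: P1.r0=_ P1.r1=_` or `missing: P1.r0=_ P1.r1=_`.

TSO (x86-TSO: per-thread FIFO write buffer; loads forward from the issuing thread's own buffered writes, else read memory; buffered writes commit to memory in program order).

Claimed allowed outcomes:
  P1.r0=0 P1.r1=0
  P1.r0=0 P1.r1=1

missing: P1.r0=2 P1.r1=1

outcome vector order: (P1.r0,P1.r1)
TSO: 3 outcomes — {<0 0>; <0 1>; <2 1>}
TSO∖claimed = {<2 1>}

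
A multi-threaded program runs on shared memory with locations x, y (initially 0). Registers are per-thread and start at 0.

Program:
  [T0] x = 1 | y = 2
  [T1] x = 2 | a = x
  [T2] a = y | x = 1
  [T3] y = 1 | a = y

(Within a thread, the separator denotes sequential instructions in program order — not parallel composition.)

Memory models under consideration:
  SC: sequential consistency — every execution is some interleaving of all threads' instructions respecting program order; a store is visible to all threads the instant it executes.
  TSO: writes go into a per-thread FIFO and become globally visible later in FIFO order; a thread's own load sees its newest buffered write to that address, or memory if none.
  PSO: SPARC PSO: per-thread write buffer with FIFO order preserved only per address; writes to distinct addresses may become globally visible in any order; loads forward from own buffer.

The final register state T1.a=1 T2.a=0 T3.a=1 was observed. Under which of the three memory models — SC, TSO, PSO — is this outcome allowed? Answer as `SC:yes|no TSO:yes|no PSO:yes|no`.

outcome vector order: (T1.a,T2.a,T3.a)
SC (12): 1/0/1 1/0/2 1/1/1 1/1/2 1/2/1 1/2/2 2/0/1 2/0/2 2/1/1 2/1/2 2/2/1 2/2/2
TSO (12): 1/0/1 1/0/2 1/1/1 1/1/2 1/2/1 1/2/2 2/0/1 2/0/2 2/1/1 2/1/2 2/2/1 2/2/2
PSO (12): 1/0/1 1/0/2 1/1/1 1/1/2 1/2/1 1/2/2 2/0/1 2/0/2 2/1/1 2/1/2 2/2/1 2/2/2
target 1/0/1 ∈ {SC,TSO,PSO}

SC:yes TSO:yes PSO:yes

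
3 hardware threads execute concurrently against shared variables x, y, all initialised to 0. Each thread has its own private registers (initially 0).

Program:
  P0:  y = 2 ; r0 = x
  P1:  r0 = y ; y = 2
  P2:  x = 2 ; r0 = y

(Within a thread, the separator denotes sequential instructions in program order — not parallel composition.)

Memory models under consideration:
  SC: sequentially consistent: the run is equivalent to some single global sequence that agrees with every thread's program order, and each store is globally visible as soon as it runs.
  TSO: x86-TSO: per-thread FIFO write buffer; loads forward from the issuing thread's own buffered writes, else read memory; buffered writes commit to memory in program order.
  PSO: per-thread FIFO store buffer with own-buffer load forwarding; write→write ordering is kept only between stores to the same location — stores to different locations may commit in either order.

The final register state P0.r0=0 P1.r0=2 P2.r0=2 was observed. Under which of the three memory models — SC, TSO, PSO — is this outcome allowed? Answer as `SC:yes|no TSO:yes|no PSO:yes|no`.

SC:yes TSO:yes PSO:yes

outcome vector order: (P0.r0,P1.r0,P2.r0)
[SC] allowed = {0/0/2 0/2/2 2/0/0 2/0/2 2/2/0 2/2/2}
[TSO] allowed = {0/0/0 0/0/2 0/2/0 0/2/2 2/0/0 2/0/2 2/2/0 2/2/2}
[PSO] allowed = {0/0/0 0/0/2 0/2/0 0/2/2 2/0/0 2/0/2 2/2/0 2/2/2}
target 0/2/2 ∈ {SC,TSO,PSO}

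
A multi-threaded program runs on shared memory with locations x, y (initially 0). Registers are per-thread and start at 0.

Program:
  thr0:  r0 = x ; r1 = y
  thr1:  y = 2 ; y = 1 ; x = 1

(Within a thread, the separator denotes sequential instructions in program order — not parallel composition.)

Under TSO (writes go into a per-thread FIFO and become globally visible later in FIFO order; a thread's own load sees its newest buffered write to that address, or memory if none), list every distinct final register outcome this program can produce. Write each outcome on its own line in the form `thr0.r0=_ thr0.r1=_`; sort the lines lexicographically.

outcome vector order: (thr0.r0,thr0.r1)
|TSO outcomes| = 4

thr0.r0=0 thr0.r1=0
thr0.r0=0 thr0.r1=1
thr0.r0=0 thr0.r1=2
thr0.r0=1 thr0.r1=1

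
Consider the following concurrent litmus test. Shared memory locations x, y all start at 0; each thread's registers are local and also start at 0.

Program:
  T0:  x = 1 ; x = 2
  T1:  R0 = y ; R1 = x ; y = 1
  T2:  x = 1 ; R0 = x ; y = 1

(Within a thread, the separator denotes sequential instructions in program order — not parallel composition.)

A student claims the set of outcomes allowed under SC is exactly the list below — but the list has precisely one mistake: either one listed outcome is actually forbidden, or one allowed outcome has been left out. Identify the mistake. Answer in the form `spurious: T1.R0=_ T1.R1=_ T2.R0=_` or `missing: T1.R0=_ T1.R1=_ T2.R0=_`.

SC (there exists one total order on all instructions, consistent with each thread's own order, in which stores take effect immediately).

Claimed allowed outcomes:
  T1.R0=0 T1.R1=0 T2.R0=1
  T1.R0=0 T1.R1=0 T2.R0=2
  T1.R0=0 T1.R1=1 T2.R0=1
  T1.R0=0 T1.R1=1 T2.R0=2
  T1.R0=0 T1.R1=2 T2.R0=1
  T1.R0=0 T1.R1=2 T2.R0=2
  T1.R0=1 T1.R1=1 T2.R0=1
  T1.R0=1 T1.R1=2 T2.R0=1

outcome vector order: (T1.R0,T1.R1,T2.R0)
under SC → 0/0/1 0/0/2 0/1/1 0/1/2 0/2/1 0/2/2 1/1/1 1/2/1 1/2/2
SC∖claimed = {1/2/2}

missing: T1.R0=1 T1.R1=2 T2.R0=2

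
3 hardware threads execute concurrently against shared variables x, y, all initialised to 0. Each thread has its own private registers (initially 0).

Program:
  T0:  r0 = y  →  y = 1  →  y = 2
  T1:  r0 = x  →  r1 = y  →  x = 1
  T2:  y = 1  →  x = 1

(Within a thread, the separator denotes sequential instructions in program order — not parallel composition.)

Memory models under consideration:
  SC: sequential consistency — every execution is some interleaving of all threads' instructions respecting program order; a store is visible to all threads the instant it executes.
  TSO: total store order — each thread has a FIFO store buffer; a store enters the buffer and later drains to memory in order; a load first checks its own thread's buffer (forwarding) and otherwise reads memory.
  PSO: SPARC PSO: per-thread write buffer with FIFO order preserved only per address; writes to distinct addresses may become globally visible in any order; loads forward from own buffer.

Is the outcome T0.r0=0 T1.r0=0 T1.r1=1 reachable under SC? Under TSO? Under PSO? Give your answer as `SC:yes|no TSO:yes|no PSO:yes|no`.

SC:yes TSO:yes PSO:yes

outcome vector order: (T0.r0,T1.r0,T1.r1)
under SC → 0/0/0 0/0/1 0/0/2 0/1/1 0/1/2 1/0/0 1/0/1 1/0/2 1/1/1 1/1/2
under TSO → 0/0/0 0/0/1 0/0/2 0/1/1 0/1/2 1/0/0 1/0/1 1/0/2 1/1/1 1/1/2
under PSO → 0/0/0 0/0/1 0/0/2 0/1/0 0/1/1 0/1/2 1/0/0 1/0/1 1/0/2 1/1/0 1/1/1 1/1/2
target 0/0/1 ∈ {SC,TSO,PSO}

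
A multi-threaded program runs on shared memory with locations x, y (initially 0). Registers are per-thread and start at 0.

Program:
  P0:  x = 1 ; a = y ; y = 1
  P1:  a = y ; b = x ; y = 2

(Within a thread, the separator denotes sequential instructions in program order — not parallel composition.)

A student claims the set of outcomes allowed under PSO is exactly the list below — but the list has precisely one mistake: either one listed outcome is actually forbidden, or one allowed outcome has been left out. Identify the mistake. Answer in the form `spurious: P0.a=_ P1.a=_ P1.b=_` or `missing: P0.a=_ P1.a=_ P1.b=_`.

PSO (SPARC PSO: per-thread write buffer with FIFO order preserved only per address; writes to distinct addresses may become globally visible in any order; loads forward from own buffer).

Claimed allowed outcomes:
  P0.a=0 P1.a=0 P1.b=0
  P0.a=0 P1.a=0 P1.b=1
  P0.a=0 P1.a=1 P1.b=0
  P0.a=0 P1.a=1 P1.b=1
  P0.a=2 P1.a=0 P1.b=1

missing: P0.a=2 P1.a=0 P1.b=0

outcome vector order: (P0.a,P1.a,P1.b)
PSO: 6 outcomes — {(0,0,0) (0,0,1) (0,1,0) (0,1,1) (2,0,0) (2,0,1)}
PSO∖claimed = {(2,0,0)}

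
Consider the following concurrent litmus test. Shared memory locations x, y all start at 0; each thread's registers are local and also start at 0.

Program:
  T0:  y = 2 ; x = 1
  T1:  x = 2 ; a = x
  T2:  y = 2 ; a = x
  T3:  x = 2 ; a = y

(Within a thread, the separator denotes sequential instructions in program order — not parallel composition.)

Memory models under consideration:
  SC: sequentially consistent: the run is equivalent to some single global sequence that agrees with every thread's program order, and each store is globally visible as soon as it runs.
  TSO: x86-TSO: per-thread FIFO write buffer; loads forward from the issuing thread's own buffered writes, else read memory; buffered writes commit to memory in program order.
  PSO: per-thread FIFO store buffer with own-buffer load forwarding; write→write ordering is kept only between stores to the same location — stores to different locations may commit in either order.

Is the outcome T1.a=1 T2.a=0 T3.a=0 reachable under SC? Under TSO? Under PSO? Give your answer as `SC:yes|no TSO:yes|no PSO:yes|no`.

outcome vector order: (T1.a,T2.a,T3.a)
[SC] allowed = {(1,0,2), (1,1,0), (1,1,2), (1,2,0), (1,2,2), (2,0,2), (2,1,0), (2,1,2), (2,2,0), (2,2,2)}
[TSO] allowed = {(1,0,0), (1,0,2), (1,1,0), (1,1,2), (1,2,0), (1,2,2), (2,0,0), (2,0,2), (2,1,0), (2,1,2), (2,2,0), (2,2,2)}
[PSO] allowed = {(1,0,0), (1,0,2), (1,1,0), (1,1,2), (1,2,0), (1,2,2), (2,0,0), (2,0,2), (2,1,0), (2,1,2), (2,2,0), (2,2,2)}
target (1,0,0) ∈ {TSO,PSO}

SC:no TSO:yes PSO:yes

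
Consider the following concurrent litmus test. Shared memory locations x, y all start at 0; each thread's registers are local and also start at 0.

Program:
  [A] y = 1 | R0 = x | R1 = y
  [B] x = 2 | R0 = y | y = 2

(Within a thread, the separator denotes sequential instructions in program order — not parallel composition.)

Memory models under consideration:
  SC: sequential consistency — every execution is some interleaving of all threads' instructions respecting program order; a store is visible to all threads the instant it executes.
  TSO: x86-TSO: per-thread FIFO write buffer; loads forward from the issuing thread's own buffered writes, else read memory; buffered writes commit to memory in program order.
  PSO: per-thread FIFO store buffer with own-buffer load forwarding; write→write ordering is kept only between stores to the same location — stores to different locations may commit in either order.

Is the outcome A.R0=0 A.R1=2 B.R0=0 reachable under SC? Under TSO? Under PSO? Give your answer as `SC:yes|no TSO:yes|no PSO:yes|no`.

outcome vector order: (A.R0,A.R1,B.R0)
SC: 6 outcomes — {(0,1,1) (0,2,1) (2,1,0) (2,1,1) (2,2,0) (2,2,1)}
TSO: 8 outcomes — {(0,1,0) (0,1,1) (0,2,0) (0,2,1) (2,1,0) (2,1,1) (2,2,0) (2,2,1)}
PSO: 8 outcomes — {(0,1,0) (0,1,1) (0,2,0) (0,2,1) (2,1,0) (2,1,1) (2,2,0) (2,2,1)}
target (0,2,0) ∈ {TSO,PSO}

SC:no TSO:yes PSO:yes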